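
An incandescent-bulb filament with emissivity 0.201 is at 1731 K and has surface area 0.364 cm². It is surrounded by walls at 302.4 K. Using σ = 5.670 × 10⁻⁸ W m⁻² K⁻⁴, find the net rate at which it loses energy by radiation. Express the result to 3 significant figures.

Area A = 0.364 cm² = 3.64×10⁻⁵ m².
Net radiated power P_net = εσA(T⁴ − T₀⁴) = 0.201×5.670×10⁻⁸×3.64×10⁻⁵×(1731⁴ − 302.4⁴).
T⁴ − T₀⁴ = 8.97818×10¹² − 8.36233×10⁹ = 8.96982×10¹² K⁴, so P_net = 3.72 W.

Net loss ≈ 3.72 W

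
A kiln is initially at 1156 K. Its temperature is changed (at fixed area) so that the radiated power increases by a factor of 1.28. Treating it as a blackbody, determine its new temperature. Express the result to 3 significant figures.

T₂ ≈ 1.23×10³ K

P ∝ T⁴, so T₂/T₁ = (P₂/P₁)^(1/4) = (1.28)^(1/4) = 1.06366.
T₂ = 1156 × 1.06366 = 1.23×10³ K.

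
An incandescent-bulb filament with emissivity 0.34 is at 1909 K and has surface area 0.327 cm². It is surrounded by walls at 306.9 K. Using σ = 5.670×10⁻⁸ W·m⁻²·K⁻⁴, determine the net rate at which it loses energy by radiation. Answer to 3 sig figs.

Net loss ≈ 8.37 W

Area A = 0.327 cm² = 3.27×10⁻⁵ m².
Net radiated power P_net = εσA(T⁴ − T₀⁴) = 0.34×5.670×10⁻⁸×3.27×10⁻⁵×(1909⁴ − 306.9⁴).
T⁴ − T₀⁴ = 1.32808×10¹³ − 8.87131×10⁹ = 1.32719×10¹³ K⁴, so P_net = 8.37 W.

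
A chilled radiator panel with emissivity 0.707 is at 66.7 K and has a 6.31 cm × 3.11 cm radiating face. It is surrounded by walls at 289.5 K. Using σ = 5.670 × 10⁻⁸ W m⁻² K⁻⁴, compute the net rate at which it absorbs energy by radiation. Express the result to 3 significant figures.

Area A = 0.0631 × 0.0311 = 1.96241×10⁻³ m².
Net radiated power P_net = εσA(T⁴ − T₀⁴) = 0.707×5.670×10⁻⁸×1.96241×10⁻³×(66.7⁴ − 289.5⁴).
T⁴ − T₀⁴ = 1.97926×10⁷ − 7.02416×10⁹ = -7.00437×10⁹ K⁴, so P_net = -0.551 W — negative, meaning a net gain of 0.551 W.

Net gain ≈ 0.551 W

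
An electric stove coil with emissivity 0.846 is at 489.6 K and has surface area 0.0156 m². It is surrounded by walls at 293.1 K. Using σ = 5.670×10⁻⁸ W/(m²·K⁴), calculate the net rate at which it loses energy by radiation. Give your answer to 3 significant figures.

Area A = 0.0156 m².
Net radiated power P_net = εσA(T⁴ − T₀⁴) = 0.846×5.670×10⁻⁸×0.0156×(489.6⁴ − 293.1⁴).
T⁴ − T₀⁴ = 5.74600×10¹⁰ − 7.38012×10⁹ = 5.00799×10¹⁰ K⁴, so P_net = 37.5 W.

Net loss ≈ 37.5 W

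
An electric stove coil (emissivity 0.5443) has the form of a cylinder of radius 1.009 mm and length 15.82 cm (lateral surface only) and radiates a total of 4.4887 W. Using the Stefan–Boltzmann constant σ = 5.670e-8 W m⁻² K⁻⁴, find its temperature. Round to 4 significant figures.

Lateral area A = 2πrL = 2π×1.009×10⁻³×0.1582 = 1.00295×10⁻³ m².
P = εσAT⁴ ⇒ T = (P/(εσA))^(1/4) = (4.4887/(0.5443×5.670×10⁻⁸×1.00295×10⁻³))^(1/4) = 617.1 K.

T ≈ 617.1 K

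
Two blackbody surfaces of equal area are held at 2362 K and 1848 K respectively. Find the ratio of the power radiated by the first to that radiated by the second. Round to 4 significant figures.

With equal areas, P₁/P₂ = (T₁/T₂)⁴ = (2362/1848)⁴ = 2.669.

P₁/P₂ ≈ 2.669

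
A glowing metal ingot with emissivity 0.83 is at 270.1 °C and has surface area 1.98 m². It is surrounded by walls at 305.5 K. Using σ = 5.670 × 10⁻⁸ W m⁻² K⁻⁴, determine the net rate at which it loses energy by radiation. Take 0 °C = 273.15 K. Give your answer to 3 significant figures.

T = 270.1 °C + 273.15 = 543.25 K.
Area A = 1.98 m².
Net radiated power P_net = εσA(T⁴ − T₀⁴) = 0.83×5.670×10⁻⁸×1.98×(543.25⁴ − 305.5⁴).
T⁴ − T₀⁴ = 8.70961×10¹⁰ − 8.71054×10⁹ = 7.83856×10¹⁰ K⁴, so P_net = 7.30×10³ W.

Net loss ≈ 7.30×10³ W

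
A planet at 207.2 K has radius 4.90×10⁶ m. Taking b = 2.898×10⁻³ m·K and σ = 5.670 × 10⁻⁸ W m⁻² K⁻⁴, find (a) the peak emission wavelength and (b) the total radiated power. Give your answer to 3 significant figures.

λ_max ≈ 14.0 μm; P ≈ 3.15×10¹⁶ W

(a) λ_max = b/T = 2.898×10⁻³/207.2 = 1.399×10⁻⁵ m = 14.0 μm.
Surface area A = 4πR² = 4π(4.90×10⁶ m)² = 3.01719×10¹⁴ m².
(b) P = σAT⁴ = 5.670×10⁻⁸×3.01719×10¹⁴×(207.2)⁴ = 3.15×10¹⁶ W.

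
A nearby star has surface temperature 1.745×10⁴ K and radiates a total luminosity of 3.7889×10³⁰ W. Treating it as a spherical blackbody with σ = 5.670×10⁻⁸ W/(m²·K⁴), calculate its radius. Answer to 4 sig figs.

R ≈ 7.573×10⁹ m

L = 4πR²σT⁴ ⇒ R = √(L/(4πσT⁴)).
σT⁴ = 5.25732×10⁹ W/m², so R = √(3.7889×10³⁰/(4π×5.25732×10⁹)) = 7.573×10⁹ m.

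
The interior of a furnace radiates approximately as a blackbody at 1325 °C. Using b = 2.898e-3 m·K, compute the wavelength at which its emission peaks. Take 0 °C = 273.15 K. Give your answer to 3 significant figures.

T = 1325 °C + 273.15 = 1598.15 K.
Wien's displacement law: λ_max = b/T = (2.898×10⁻³ m·K)/(1598.15 K) = 1.813×10⁻⁶ m.
That is 1.81×10³ nm, in the infrared range.

λ_max ≈ 1.81×10³ nm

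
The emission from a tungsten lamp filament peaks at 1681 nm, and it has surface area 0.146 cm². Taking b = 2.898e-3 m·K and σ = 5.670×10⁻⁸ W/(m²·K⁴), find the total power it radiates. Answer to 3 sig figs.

Wien's law: T = b/λ_max = 2.898×10⁻³/1.681×10⁻⁶ = 1723.97 K.
Area A = 0.146 cm² = 1.46×10⁻⁵ m².
Then P = σAT⁴ = 5.670×10⁻⁸×1.46×10⁻⁵×(1723.97)⁴ = 7.31 W.

P ≈ 7.31 W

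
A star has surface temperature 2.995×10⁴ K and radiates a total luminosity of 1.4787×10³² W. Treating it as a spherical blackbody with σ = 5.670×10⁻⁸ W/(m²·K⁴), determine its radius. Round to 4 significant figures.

R ≈ 1.606×10¹⁰ m

L = 4πR²σT⁴ ⇒ R = √(L/(4πσT⁴)).
σT⁴ = 4.56216×10¹⁰ W/m², so R = √(1.4787×10³²/(4π×4.56216×10¹⁰)) = 1.606×10¹⁰ m.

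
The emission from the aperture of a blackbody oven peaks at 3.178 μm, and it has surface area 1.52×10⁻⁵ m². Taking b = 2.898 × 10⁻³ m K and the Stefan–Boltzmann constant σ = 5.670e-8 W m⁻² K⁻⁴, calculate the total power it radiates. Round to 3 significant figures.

Wien's law: T = b/λ_max = 2.898×10⁻³/3.178×10⁻⁶ = 911.894 K.
Area A = 1.52×10⁻⁵ m².
Then P = σAT⁴ = 5.670×10⁻⁸×1.52×10⁻⁵×(911.894)⁴ = 0.596 W.

P ≈ 0.596 W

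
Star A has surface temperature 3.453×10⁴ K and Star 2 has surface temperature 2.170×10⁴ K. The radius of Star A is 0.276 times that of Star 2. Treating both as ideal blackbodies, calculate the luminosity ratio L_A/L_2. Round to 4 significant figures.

L_A/L_2 ≈ 0.4884

L ∝ R²T⁴, so L_A/L_2 = (R_A/R_2)²(T_A/T_2)⁴ = (0.276)² × (3.453×10⁴/2.170×10⁴)⁴ = 0.076176 × 6.41132 = 0.4884.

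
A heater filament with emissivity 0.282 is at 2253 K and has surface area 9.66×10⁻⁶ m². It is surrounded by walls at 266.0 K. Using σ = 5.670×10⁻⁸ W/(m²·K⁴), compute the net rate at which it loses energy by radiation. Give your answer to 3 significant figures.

Area A = 9.66×10⁻⁶ m².
Net radiated power P_net = εσA(T⁴ − T₀⁴) = 0.282×5.670×10⁻⁸×9.66×10⁻⁶×(2253⁴ − 266.0⁴).
T⁴ − T₀⁴ = 2.57659×10¹³ − 5.00641×10⁹ = 2.57609×10¹³ K⁴, so P_net = 3.98 W.

Net loss ≈ 3.98 W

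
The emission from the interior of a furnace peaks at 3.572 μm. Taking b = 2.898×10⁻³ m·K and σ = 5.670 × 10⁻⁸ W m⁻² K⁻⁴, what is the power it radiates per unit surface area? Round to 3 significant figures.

Wien's law: T = b/λ_max = 2.898×10⁻³/3.572×10⁻⁶ = 811.310 K.
Then I = σT⁴ = 5.670×10⁻⁸×(811.310)⁴ = 2.46×10⁴ W/m².

I ≈ 2.46×10⁴ W/m²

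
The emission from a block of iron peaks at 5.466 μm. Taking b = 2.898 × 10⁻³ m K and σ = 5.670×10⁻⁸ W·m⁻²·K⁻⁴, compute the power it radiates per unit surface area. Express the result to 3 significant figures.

I ≈ 4.48×10³ W/m²

Wien's law: T = b/λ_max = 2.898×10⁻³/5.466×10⁻⁶ = 530.187 K.
Then I = σT⁴ = 5.670×10⁻⁸×(530.187)⁴ = 4.48×10³ W/m².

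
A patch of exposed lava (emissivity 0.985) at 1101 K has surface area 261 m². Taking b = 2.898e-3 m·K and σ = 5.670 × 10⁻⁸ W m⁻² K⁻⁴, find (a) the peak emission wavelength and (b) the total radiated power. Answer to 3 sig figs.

(a) λ_max = b/T = 2.898×10⁻³/1101 = 2.632×10⁻⁶ m = 2.63×10³ nm.
Area A = 261 m².
(b) P = εσAT⁴ = 0.985×5.670×10⁻⁸×261×(1101)⁴ = 2.14×10⁷ W.

λ_max ≈ 2.63×10³ nm; P ≈ 2.14×10⁷ W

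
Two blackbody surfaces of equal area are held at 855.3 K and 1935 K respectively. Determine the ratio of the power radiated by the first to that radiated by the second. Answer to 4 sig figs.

With equal areas, P₁/P₂ = (T₁/T₂)⁴ = (855.3/1935)⁴ = 0.03817.

P₁/P₂ ≈ 0.03817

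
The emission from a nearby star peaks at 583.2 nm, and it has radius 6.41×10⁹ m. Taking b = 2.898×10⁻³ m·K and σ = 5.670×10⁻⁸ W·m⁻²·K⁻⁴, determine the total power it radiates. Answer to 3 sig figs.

Wien's law: T = b/λ_max = 2.898×10⁻³/5.832×10⁻⁷ = 4969.14 K.
Surface area A = 4πR² = 4π(6.41×10⁹ m)² = 5.16328×10²⁰ m².
Then P = σAT⁴ = 5.670×10⁻⁸×5.16328×10²⁰×(4969.14)⁴ = 1.78×10²⁸ W.

P ≈ 1.78×10²⁸ W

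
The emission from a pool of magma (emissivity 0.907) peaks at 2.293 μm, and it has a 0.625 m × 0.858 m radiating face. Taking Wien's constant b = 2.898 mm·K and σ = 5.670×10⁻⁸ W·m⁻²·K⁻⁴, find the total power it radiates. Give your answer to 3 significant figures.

P ≈ 7.04×10⁴ W

Wien's law: T = b/λ_max = 2.898×10⁻³/2.293×10⁻⁶ = 1263.85 K.
Area A = 0.625 × 0.858 = 0.53625 m².
Then P = εσAT⁴ = 0.907×5.670×10⁻⁸×0.53625×(1263.85)⁴ = 7.04×10⁴ W.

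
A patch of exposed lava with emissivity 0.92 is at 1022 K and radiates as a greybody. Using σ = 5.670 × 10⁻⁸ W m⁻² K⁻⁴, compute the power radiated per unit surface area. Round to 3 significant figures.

I ≈ 5.69×10⁴ W/m²

Stefan–Boltzmann: I = εσT⁴ = 0.92 × 5.670×10⁻⁸ × (1022)⁴ = 5.69×10⁴ W/m².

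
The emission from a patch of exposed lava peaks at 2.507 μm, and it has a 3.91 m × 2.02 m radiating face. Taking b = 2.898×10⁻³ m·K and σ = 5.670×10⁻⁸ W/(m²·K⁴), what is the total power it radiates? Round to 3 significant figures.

P ≈ 8.00×10⁵ W

Wien's law: T = b/λ_max = 2.898×10⁻³/2.507×10⁻⁶ = 1155.96 K.
Area A = 3.91 × 2.02 = 7.8982 m².
Then P = σAT⁴ = 5.670×10⁻⁸×7.8982×(1155.96)⁴ = 8.00×10⁵ W.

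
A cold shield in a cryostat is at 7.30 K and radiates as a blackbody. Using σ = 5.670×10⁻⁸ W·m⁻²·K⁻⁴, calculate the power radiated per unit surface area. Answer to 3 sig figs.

Stefan–Boltzmann: I = σT⁴ = 5.670×10⁻⁸ × (7.30)⁴ = 1.61×10⁻⁴ W/m².

I ≈ 1.61×10⁻⁴ W/m²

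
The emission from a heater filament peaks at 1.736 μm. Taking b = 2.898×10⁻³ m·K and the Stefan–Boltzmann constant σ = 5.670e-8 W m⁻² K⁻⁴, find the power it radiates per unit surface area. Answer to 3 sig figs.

I ≈ 4.40×10⁵ W/m²

Wien's law: T = b/λ_max = 2.898×10⁻³/1.736×10⁻⁶ = 1669.35 K.
Then I = σT⁴ = 5.670×10⁻⁸×(1669.35)⁴ = 4.40×10⁵ W/m².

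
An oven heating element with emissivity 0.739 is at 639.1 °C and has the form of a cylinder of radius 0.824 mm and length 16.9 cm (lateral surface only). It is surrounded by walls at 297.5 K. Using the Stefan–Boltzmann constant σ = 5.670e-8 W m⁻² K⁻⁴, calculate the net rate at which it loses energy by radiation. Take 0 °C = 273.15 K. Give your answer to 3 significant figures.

T = 639.1 °C + 273.15 = 912.25 K.
Lateral area A = 2πrL = 2π×8.24×10⁻⁴×0.169 = 8.74971×10⁻⁴ m².
Net radiated power P_net = εσA(T⁴ − T₀⁴) = 0.739×5.670×10⁻⁸×8.74971×10⁻⁴×(912.25⁴ − 297.5⁴).
T⁴ − T₀⁴ = 6.92557×10¹¹ − 7.83336×10⁹ = 6.84724×10¹¹ K⁴, so P_net = 25.1 W.

Net loss ≈ 25.1 W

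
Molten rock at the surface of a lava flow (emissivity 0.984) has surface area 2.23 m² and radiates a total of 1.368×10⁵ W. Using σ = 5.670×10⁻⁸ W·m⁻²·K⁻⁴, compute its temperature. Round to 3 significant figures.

Area A = 2.23 m².
P = εσAT⁴ ⇒ T = (P/(εσA))^(1/4) = (1.368×10⁵/(0.984×5.670×10⁻⁸×2.23))^(1/4) = 1.02×10³ K.

T ≈ 1.02×10³ K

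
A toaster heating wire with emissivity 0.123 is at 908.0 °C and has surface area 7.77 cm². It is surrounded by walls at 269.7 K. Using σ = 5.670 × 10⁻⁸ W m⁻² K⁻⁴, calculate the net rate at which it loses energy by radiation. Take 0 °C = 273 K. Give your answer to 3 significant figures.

Net loss ≈ 10.5 W

T = 908.0 °C + 273 = 1181.0 K.
Area A = 7.77 cm² = 7.77×10⁻⁴ m².
Net radiated power P_net = εσA(T⁴ − T₀⁴) = 0.123×5.670×10⁻⁸×7.77×10⁻⁴×(1181.0⁴ − 269.7⁴).
T⁴ − T₀⁴ = 1.94536×10¹² − 5.29083×10⁹ = 1.94007×10¹² K⁴, so P_net = 10.5 W.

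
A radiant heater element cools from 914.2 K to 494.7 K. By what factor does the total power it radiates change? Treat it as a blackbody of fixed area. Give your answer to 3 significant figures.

P₂/P₁ ≈ 0.0857

P ∝ T⁴, so P₂/P₁ = (T₂/T₁)⁴ = (494.7/914.2)⁴ = (0.541129)⁴ = 0.0857.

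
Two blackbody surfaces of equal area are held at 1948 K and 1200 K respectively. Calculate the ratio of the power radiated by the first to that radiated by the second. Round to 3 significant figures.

With equal areas, P₁/P₂ = (T₁/T₂)⁴ = (1948/1200)⁴ = 6.94.

P₁/P₂ ≈ 6.94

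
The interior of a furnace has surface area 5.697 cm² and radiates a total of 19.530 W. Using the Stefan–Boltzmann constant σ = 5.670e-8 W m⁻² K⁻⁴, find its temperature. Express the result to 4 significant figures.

T ≈ 881.8 K

Area A = 5.697 cm² = 5.697×10⁻⁴ m².
P = σAT⁴ ⇒ T = (P/(σA))^(1/4) = (19.530/(5.670×10⁻⁸×5.697×10⁻⁴))^(1/4) = 881.8 K.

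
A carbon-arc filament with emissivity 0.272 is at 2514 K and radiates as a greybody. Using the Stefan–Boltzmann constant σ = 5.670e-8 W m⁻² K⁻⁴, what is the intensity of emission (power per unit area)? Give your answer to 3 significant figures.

I ≈ 6.16×10⁵ W/m²

Stefan–Boltzmann: I = εσT⁴ = 0.272 × 5.670×10⁻⁸ × (2514)⁴ = 6.16×10⁵ W/m².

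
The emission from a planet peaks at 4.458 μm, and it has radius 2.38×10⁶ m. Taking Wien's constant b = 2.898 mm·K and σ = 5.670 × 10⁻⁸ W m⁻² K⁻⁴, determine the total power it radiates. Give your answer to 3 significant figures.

P ≈ 7.21×10¹⁷ W

Wien's law: T = b/λ_max = 2.898×10⁻³/4.458×10⁻⁶ = 650.067 K.
Surface area A = 4πR² = 4π(2.38×10⁶ m)² = 7.11809×10¹³ m².
Then P = σAT⁴ = 5.670×10⁻⁸×7.11809×10¹³×(650.067)⁴ = 7.21×10¹⁷ W.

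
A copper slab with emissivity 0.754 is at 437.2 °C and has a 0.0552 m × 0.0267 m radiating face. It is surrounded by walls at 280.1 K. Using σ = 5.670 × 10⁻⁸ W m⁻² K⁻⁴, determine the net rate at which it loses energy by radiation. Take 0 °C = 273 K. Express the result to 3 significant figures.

Net loss ≈ 15.6 W

T = 437.2 °C + 273 = 710.2 K.
Area A = 0.0552 × 0.0267 = 1.47384×10⁻³ m².
Net radiated power P_net = εσA(T⁴ − T₀⁴) = 0.754×5.670×10⁻⁸×1.47384×10⁻³×(710.2⁴ − 280.1⁴).
T⁴ − T₀⁴ = 2.54403×10¹¹ − 6.15535×10⁹ = 2.48248×10¹¹ K⁴, so P_net = 15.6 W.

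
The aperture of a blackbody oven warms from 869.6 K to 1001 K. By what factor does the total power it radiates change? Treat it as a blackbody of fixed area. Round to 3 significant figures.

P₂/P₁ ≈ 1.76

P ∝ T⁴, so P₂/P₁ = (T₂/T₁)⁴ = (1001/869.6)⁴ = (1.15110)⁴ = 1.76.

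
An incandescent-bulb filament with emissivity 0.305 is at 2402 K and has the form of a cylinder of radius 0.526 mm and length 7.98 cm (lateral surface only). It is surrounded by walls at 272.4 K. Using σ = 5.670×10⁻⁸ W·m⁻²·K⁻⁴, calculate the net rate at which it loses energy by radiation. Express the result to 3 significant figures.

Lateral area A = 2πrL = 2π×5.26×10⁻⁴×0.0798 = 2.63735×10⁻⁴ m².
Net radiated power P_net = εσA(T⁴ − T₀⁴) = 0.305×5.670×10⁻⁸×2.63735×10⁻⁴×(2402⁴ − 272.4⁴).
T⁴ − T₀⁴ = 3.32883×10¹³ − 5.50590×10⁹ = 3.32828×10¹³ K⁴, so P_net = 152 W.

Net loss ≈ 152 W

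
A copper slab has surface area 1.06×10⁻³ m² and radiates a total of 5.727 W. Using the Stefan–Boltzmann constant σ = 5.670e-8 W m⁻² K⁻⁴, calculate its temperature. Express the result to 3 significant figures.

T ≈ 556 K

Area A = 1.06×10⁻³ m².
P = σAT⁴ ⇒ T = (P/(σA))^(1/4) = (5.727/(5.670×10⁻⁸×1.06×10⁻³))^(1/4) = 556 K.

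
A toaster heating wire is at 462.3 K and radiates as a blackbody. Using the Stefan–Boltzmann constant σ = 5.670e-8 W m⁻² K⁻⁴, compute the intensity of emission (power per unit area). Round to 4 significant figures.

Stefan–Boltzmann: I = σT⁴ = 5.670×10⁻⁸ × (462.3)⁴ = 2590 W/m².

I ≈ 2590 W/m²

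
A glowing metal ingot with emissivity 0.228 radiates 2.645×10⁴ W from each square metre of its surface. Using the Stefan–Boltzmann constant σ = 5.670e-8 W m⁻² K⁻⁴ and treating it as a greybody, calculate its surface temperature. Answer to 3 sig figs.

I = εσT⁴, so T = (I/εσ)^(1/4) = (2.645×10⁴/(0.228×5.670×10⁻⁸))^(1/4) = 1.20×10³ K.

T ≈ 1.20×10³ K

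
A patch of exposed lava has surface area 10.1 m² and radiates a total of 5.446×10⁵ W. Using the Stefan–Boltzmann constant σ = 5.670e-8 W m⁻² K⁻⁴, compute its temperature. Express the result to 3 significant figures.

T ≈ 988 K

Area A = 10.1 m².
P = σAT⁴ ⇒ T = (P/(σA))^(1/4) = (5.446×10⁵/(5.670×10⁻⁸×10.1))^(1/4) = 988 K.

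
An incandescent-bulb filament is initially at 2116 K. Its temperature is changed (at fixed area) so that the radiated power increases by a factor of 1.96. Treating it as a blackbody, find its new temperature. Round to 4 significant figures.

P ∝ T⁴, so T₂/T₁ = (P₂/P₁)^(1/4) = (1.96)^(1/4) = 1.18322.
T₂ = 2116 × 1.18322 = 2504 K.

T₂ ≈ 2504 K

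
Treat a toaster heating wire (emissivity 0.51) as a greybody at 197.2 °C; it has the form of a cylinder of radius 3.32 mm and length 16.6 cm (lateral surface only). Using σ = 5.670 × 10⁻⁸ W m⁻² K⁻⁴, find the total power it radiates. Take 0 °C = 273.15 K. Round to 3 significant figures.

T = 197.2 °C + 273.15 = 470.35 K.
Lateral area A = 2πrL = 2π×3.32×10⁻³×0.166 = 3.46279×10⁻³ m².
P = εσAT⁴ = 0.51 × 5.670×10⁻⁸ × 3.46279×10⁻³ × (470.35)⁴ = 4.90 W.

P ≈ 4.90 W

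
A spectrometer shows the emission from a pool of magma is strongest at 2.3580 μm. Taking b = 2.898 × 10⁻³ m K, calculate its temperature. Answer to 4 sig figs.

Wien's law gives T = b/λ_max = (2.898×10⁻³ m·K)/(2.3580×10⁻⁶ m) = 1229 K.

T ≈ 1229 K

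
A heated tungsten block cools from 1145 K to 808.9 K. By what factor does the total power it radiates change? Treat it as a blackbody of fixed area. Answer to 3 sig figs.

P₂/P₁ ≈ 0.249

P ∝ T⁴, so P₂/P₁ = (T₂/T₁)⁴ = (808.9/1145)⁴ = (0.706463)⁴ = 0.249.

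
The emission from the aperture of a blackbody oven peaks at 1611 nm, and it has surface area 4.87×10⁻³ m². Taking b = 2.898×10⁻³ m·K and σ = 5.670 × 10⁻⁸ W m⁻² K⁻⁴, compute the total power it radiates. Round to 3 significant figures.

Wien's law: T = b/λ_max = 2.898×10⁻³/1.611×10⁻⁶ = 1798.88 K.
Area A = 4.87×10⁻³ m².
Then P = σAT⁴ = 5.670×10⁻⁸×4.87×10⁻³×(1798.88)⁴ = 2.89×10³ W.

P ≈ 2.89×10³ W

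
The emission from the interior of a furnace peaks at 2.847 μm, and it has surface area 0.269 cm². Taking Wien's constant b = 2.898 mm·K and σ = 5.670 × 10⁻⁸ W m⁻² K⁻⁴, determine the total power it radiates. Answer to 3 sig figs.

Wien's law: T = b/λ_max = 2.898×10⁻³/2.847×10⁻⁶ = 1017.91 K.
Area A = 0.269 cm² = 2.69×10⁻⁵ m².
Then P = σAT⁴ = 5.670×10⁻⁸×2.69×10⁻⁵×(1017.91)⁴ = 1.64 W.

P ≈ 1.64 W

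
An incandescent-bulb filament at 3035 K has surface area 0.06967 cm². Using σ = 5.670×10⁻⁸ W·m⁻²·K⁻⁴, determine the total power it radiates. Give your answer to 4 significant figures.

P ≈ 33.52 W

Area A = 0.06967 cm² = 6.967×10⁻⁶ m².
P = σAT⁴ = 5.670×10⁻⁸ × 6.967×10⁻⁶ × (3035)⁴ = 33.52 W.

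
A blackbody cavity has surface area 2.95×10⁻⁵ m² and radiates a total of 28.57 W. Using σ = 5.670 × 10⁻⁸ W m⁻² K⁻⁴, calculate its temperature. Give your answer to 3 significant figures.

T ≈ 2.03×10³ K

Area A = 2.95×10⁻⁵ m².
P = σAT⁴ ⇒ T = (P/(σA))^(1/4) = (28.57/(5.670×10⁻⁸×2.95×10⁻⁵))^(1/4) = 2.03×10³ K.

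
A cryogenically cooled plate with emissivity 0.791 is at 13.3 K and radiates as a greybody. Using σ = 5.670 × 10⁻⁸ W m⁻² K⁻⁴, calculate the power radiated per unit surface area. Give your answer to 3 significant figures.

I ≈ 1.40×10⁻³ W/m²

Stefan–Boltzmann: I = εσT⁴ = 0.791 × 5.670×10⁻⁸ × (13.3)⁴ = 1.40×10⁻³ W/m².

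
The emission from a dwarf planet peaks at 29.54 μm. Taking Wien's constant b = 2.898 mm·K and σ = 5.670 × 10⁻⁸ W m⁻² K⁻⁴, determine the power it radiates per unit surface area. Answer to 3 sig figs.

I ≈ 5.25 W/m²

Wien's law: T = b/λ_max = 2.898×10⁻³/2.954×10⁻⁵ = 98.1043 K.
Then I = σT⁴ = 5.670×10⁻⁸×(98.1043)⁴ = 5.25 W/m².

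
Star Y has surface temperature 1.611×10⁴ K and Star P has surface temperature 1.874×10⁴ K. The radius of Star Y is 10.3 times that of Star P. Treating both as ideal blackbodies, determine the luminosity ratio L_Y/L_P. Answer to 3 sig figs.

L_Y/L_P ≈ 57.9

L ∝ R²T⁴, so L_Y/L_P = (R_Y/R_P)²(T_Y/T_P)⁴ = (10.3)² × (1.611×10⁴/1.874×10⁴)⁴ = 106.09 × 0.546140 = 57.9.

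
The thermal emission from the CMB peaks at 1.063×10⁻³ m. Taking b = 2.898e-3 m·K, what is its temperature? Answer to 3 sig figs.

Wien's law gives T = b/λ_max = (2.898×10⁻³ m·K)/(1.063×10⁻³ m) = 2.73 K.

T ≈ 2.73 K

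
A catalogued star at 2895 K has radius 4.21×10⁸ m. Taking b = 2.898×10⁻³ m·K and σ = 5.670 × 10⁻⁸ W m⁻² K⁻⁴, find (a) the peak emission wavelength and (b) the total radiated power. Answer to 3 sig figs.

λ_max ≈ 1.00×10³ nm; P ≈ 8.87×10²⁴ W

(a) λ_max = b/T = 2.898×10⁻³/2895 = 1.001×10⁻⁶ m = 1.00×10³ nm.
Surface area A = 4πR² = 4π(4.21×10⁸ m)² = 2.22728×10¹⁸ m².
(b) P = σAT⁴ = 5.670×10⁻⁸×2.22728×10¹⁸×(2895)⁴ = 8.87×10²⁴ W.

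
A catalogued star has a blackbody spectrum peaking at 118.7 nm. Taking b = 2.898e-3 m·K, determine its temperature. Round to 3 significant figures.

Wien's law gives T = b/λ_max = (2.898×10⁻³ m·K)/(1.187×10⁻⁷ m) = 2.44×10⁴ K.

T ≈ 2.44×10⁴ K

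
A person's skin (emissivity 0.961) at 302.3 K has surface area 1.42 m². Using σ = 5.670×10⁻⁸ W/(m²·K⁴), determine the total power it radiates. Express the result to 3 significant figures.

Area A = 1.42 m².
P = εσAT⁴ = 0.961 × 5.670×10⁻⁸ × 1.42 × (302.3)⁴ = 646 W.

P ≈ 646 W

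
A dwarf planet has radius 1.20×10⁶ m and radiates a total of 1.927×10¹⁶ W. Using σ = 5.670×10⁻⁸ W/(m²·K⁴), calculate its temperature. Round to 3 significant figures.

T ≈ 370 K

Surface area A = 4πR² = 4π(1.20×10⁶ m)² = 1.80956×10¹³ m².
P = σAT⁴ ⇒ T = (P/(σA))^(1/4) = (1.927×10¹⁶/(5.670×10⁻⁸×1.80956×10¹³))^(1/4) = 370 K.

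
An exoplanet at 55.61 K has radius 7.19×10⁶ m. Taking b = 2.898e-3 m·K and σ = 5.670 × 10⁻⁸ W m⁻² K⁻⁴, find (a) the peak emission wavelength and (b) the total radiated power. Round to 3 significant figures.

λ_max ≈ 52.1 μm; P ≈ 3.52×10¹⁴ W

(a) λ_max = b/T = 2.898×10⁻³/55.61 = 5.211×10⁻⁵ m = 52.1 μm.
Surface area A = 4πR² = 4π(7.19×10⁶ m)² = 6.49632×10¹⁴ m².
(b) P = σAT⁴ = 5.670×10⁻⁸×6.49632×10¹⁴×(55.61)⁴ = 3.52×10¹⁴ W.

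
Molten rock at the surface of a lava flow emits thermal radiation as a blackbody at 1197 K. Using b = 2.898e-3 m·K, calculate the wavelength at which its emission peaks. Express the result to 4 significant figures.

Wien's displacement law: λ_max = b/T = (2.898×10⁻³ m·K)/(1197 K) = 2.4211×10⁻⁶ m.
That is 2.421 μm, in the infrared range.

λ_max ≈ 2.421 μm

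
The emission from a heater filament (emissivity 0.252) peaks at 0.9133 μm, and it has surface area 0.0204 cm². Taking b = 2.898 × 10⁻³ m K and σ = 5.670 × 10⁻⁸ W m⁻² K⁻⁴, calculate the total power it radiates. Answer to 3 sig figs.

P ≈ 2.95 W

Wien's law: T = b/λ_max = 2.898×10⁻³/9.133×10⁻⁷ = 3173.11 K.
Area A = 0.0204 cm² = 2.04×10⁻⁶ m².
Then P = εσAT⁴ = 0.252×5.670×10⁻⁸×2.04×10⁻⁶×(3173.11)⁴ = 2.95 W.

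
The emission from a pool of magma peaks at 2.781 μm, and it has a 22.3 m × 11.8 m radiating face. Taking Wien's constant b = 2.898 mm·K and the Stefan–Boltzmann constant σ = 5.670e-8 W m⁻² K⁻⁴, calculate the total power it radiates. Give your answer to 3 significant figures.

P ≈ 1.76×10⁷ W

Wien's law: T = b/λ_max = 2.898×10⁻³/2.781×10⁻⁶ = 1042.07 K.
Area A = 22.3 × 11.8 = 263.14 m².
Then P = σAT⁴ = 5.670×10⁻⁸×263.14×(1042.07)⁴ = 1.76×10⁷ W.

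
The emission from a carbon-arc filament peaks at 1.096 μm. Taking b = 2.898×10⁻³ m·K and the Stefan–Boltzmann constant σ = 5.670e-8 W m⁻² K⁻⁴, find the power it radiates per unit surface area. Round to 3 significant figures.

Wien's law: T = b/λ_max = 2.898×10⁻³/1.096×10⁻⁶ = 2644.16 K.
Then I = σT⁴ = 5.670×10⁻⁸×(2644.16)⁴ = 2.77×10⁶ W/m².

I ≈ 2.77×10⁶ W/m²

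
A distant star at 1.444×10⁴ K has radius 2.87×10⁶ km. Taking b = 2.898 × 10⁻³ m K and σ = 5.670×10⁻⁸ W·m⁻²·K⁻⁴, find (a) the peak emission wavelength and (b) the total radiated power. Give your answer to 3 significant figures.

λ_max ≈ 201 nm; P ≈ 2.55×10²⁹ W

(a) λ_max = b/T = 2.898×10⁻³/1.444×10⁴ = 2.007×10⁻⁷ m = 201 nm.
Surface area A = 4πR² = 4π(2.87×10⁹ m)² = 1.03508×10²⁰ m².
(b) P = σAT⁴ = 5.670×10⁻⁸×1.03508×10²⁰×(1.444×10⁴)⁴ = 2.55×10²⁹ W.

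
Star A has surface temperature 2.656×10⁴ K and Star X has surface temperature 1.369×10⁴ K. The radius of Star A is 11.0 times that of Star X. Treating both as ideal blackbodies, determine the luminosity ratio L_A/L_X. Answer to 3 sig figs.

L_A/L_X ≈ 1.71×10³

L ∝ R²T⁴, so L_A/L_X = (R_A/R_X)²(T_A/T_X)⁴ = (11.0)² × (2.656×10⁴/1.369×10⁴)⁴ = 121 × 14.1677 = 1.71×10³.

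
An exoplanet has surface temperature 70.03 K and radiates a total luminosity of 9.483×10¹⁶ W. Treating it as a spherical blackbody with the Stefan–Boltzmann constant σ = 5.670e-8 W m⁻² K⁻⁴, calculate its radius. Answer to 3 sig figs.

R ≈ 7.44×10⁷ m

L = 4πR²σT⁴ ⇒ R = √(L/(4πσT⁴)).
σT⁴ = 1.36370 W/m², so R = √(9.483×10¹⁶/(4π×1.36370)) = 7.44×10⁷ m.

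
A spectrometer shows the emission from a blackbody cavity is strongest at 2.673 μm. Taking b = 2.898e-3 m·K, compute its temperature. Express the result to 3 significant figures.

Wien's law gives T = b/λ_max = (2.898×10⁻³ m·K)/(2.673×10⁻⁶ m) = 1.08×10³ K.

T ≈ 1.08×10³ K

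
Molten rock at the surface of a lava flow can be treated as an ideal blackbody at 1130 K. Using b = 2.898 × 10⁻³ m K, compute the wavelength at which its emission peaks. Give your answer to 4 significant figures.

λ_max ≈ 2.565 μm

Wien's displacement law: λ_max = b/T = (2.898×10⁻³ m·K)/(1130 K) = 2.5646×10⁻⁶ m.
That is 2.565 μm, in the infrared range.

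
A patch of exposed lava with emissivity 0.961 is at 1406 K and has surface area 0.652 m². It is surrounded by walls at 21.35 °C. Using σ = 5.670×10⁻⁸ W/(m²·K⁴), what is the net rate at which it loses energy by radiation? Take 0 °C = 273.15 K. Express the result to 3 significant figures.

Surroundings: T = 21.35 °C + 273.15 = 294.50 K.
Area A = 0.652 m².
Net radiated power P_net = εσA(T⁴ − T₀⁴) = 0.961×5.670×10⁻⁸×0.652×(1406⁴ − 294.50⁴).
T⁴ − T₀⁴ = 3.90788×10¹² − 7.52214×10⁹ = 3.90036×10¹² K⁴, so P_net = 1.39×10⁵ W.

Net loss ≈ 1.39×10⁵ W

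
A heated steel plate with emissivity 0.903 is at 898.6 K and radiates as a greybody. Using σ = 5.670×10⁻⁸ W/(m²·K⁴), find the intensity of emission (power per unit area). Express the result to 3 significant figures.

I ≈ 3.34×10⁴ W/m²

Stefan–Boltzmann: I = εσT⁴ = 0.903 × 5.670×10⁻⁸ × (898.6)⁴ = 3.34×10⁴ W/m².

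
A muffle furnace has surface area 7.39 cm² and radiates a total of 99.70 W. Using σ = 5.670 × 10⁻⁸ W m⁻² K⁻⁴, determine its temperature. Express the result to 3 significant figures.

T ≈ 1.24×10³ K

Area A = 7.39 cm² = 7.39×10⁻⁴ m².
P = σAT⁴ ⇒ T = (P/(σA))^(1/4) = (99.70/(5.670×10⁻⁸×7.39×10⁻⁴))^(1/4) = 1.24×10³ K.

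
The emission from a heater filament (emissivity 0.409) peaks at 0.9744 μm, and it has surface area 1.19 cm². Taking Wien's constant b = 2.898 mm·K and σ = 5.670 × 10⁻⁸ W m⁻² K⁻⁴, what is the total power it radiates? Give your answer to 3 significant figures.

Wien's law: T = b/λ_max = 2.898×10⁻³/9.744×10⁻⁷ = 2974.14 K.
Area A = 1.19 cm² = 1.19×10⁻⁴ m².
Then P = εσAT⁴ = 0.409×5.670×10⁻⁸×1.19×10⁻⁴×(2974.14)⁴ = 216 W.

P ≈ 216 W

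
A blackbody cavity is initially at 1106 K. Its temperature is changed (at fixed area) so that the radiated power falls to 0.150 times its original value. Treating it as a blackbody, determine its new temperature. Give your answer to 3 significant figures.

T₂ ≈ 688 K

P ∝ T⁴, so T₂/T₁ = (P₂/P₁)^(1/4) = (0.150)^(1/4) = 0.622333.
T₂ = 1106 × 0.622333 = 688 K.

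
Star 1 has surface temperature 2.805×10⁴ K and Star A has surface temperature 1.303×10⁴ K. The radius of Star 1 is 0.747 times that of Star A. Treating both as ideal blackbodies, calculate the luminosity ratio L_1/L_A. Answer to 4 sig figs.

L_1/L_A ≈ 11.98

L ∝ R²T⁴, so L_1/L_A = (R_1/R_A)²(T_1/T_A)⁴ = (0.747)² × (2.805×10⁴/1.303×10⁴)⁴ = 0.558009 × 21.4760 = 11.98.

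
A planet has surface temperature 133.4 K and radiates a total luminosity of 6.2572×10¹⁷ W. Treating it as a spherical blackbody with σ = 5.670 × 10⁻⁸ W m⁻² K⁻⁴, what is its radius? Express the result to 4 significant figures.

R ≈ 5.266×10⁷ m

L = 4πR²σT⁴ ⇒ R = √(L/(4πσT⁴)).
σT⁴ = 17.9559 W/m², so R = √(6.2572×10¹⁷/(4π×17.9559)) = 5.266×10⁷ m.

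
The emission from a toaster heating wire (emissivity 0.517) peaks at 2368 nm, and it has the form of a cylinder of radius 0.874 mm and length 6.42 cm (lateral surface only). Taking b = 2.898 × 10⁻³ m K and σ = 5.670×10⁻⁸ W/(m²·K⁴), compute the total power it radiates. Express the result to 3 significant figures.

Wien's law: T = b/λ_max = 2.898×10⁻³/2.368×10⁻⁶ = 1223.82 K.
Lateral area A = 2πrL = 2π×8.74×10⁻⁴×0.0642 = 3.52555×10⁻⁴ m².
Then P = εσAT⁴ = 0.517×5.670×10⁻⁸×3.52555×10⁻⁴×(1223.82)⁴ = 23.2 W.

P ≈ 23.2 W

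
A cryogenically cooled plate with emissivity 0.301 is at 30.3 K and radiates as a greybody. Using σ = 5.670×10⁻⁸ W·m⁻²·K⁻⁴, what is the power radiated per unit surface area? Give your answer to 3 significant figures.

I ≈ 0.0144 W/m²

Stefan–Boltzmann: I = εσT⁴ = 0.301 × 5.670×10⁻⁸ × (30.3)⁴ = 0.0144 W/m².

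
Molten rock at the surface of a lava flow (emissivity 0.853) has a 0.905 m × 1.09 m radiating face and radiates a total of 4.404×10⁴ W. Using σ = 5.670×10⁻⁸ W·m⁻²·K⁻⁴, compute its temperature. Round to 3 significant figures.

Area A = 0.905 × 1.09 = 0.98645 m².
P = εσAT⁴ ⇒ T = (P/(εσA))^(1/4) = (4.404×10⁴/(0.853×5.670×10⁻⁸×0.98645))^(1/4) = 980 K.

T ≈ 980 K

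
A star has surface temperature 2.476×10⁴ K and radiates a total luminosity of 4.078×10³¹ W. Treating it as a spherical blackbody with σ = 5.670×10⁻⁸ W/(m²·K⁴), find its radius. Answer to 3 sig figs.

R ≈ 1.23×10¹⁰ m

L = 4πR²σT⁴ ⇒ R = √(L/(4πσT⁴)).
σT⁴ = 2.13101×10¹⁰ W/m², so R = √(4.078×10³¹/(4π×2.13101×10¹⁰)) = 1.23×10¹⁰ m.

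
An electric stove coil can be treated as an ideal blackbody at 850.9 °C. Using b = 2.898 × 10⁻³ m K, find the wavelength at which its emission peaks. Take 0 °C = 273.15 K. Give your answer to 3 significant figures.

λ_max ≈ 2.58 μm

T = 850.9 °C + 273.15 = 1124.05 K.
Wien's displacement law: λ_max = b/T = (2.898×10⁻³ m·K)/(1124.05 K) = 2.578×10⁻⁶ m.
That is 2.58 μm, in the infrared range.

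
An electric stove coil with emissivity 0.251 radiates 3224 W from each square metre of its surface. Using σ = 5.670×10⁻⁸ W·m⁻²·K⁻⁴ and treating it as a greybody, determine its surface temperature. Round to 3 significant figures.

T ≈ 690 K

I = εσT⁴, so T = (I/εσ)^(1/4) = (3224/(0.251×5.670×10⁻⁸))^(1/4) = 690 K.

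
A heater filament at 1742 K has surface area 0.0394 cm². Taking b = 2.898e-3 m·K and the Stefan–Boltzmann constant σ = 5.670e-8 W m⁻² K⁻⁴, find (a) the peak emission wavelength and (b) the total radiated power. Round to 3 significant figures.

λ_max ≈ 1.66 μm; P ≈ 2.06 W

(a) λ_max = b/T = 2.898×10⁻³/1742 = 1.664×10⁻⁶ m = 1.66 μm.
Area A = 0.0394 cm² = 3.94×10⁻⁶ m².
(b) P = σAT⁴ = 5.670×10⁻⁸×3.94×10⁻⁶×(1742)⁴ = 2.06 W.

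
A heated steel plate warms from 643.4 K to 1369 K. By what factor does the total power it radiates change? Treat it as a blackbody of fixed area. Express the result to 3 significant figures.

P₂/P₁ ≈ 20.5

P ∝ T⁴, so P₂/P₁ = (T₂/T₁)⁴ = (1369/643.4)⁴ = (2.12776)⁴ = 20.5.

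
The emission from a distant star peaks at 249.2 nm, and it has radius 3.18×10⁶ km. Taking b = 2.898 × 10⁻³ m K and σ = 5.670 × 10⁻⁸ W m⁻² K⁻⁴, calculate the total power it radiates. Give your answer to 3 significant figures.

P ≈ 1.32×10²⁹ W

Wien's law: T = b/λ_max = 2.898×10⁻³/2.492×10⁻⁷ = 11629.2 K.
Surface area A = 4πR² = 4π(3.18×10⁹ m)² = 1.27076×10²⁰ m².
Then P = σAT⁴ = 5.670×10⁻⁸×1.27076×10²⁰×(11629.2)⁴ = 1.32×10²⁹ W.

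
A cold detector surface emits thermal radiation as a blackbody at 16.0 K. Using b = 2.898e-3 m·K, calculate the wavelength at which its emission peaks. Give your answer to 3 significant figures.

Wien's displacement law: λ_max = b/T = (2.898×10⁻³ m·K)/(16.0 K) = 1.811×10⁻⁴ m.
That is 0.181 mm, in the infrared range.

λ_max ≈ 0.181 mm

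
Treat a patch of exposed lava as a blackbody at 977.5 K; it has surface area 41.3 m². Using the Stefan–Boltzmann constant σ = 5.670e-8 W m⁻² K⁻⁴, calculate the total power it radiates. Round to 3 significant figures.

P ≈ 2.14×10⁶ W

Area A = 41.3 m².
P = σAT⁴ = 5.670×10⁻⁸ × 41.3 × (977.5)⁴ = 2.14×10⁶ W.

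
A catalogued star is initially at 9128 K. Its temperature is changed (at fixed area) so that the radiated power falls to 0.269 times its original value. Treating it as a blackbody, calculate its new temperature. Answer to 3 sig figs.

P ∝ T⁴, so T₂/T₁ = (P₂/P₁)^(1/4) = (0.269)^(1/4) = 0.720175.
T₂ = 9128 × 0.720175 = 6.57×10³ K.

T₂ ≈ 6.57×10³ K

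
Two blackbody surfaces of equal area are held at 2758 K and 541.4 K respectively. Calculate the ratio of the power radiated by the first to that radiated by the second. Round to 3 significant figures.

P₁/P₂ ≈ 673

With equal areas, P₁/P₂ = (T₁/T₂)⁴ = (2758/541.4)⁴ = 673.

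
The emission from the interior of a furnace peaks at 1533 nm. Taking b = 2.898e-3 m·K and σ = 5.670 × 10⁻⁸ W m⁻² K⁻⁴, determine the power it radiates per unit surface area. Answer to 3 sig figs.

Wien's law: T = b/λ_max = 2.898×10⁻³/1.533×10⁻⁶ = 1890.41 K.
Then I = σT⁴ = 5.670×10⁻⁸×(1890.41)⁴ = 7.24×10⁵ W/m².

I ≈ 7.24×10⁵ W/m²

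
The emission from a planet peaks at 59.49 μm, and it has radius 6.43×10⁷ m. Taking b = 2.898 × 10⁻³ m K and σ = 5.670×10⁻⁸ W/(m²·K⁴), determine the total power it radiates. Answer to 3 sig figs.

P ≈ 1.66×10¹⁶ W

Wien's law: T = b/λ_max = 2.898×10⁻³/5.949×10⁻⁵ = 48.7141 K.
Surface area A = 4πR² = 4π(6.43×10⁷ m)² = 5.19555×10¹⁶ m².
Then P = σAT⁴ = 5.670×10⁻⁸×5.19555×10¹⁶×(48.7141)⁴ = 1.66×10¹⁶ W.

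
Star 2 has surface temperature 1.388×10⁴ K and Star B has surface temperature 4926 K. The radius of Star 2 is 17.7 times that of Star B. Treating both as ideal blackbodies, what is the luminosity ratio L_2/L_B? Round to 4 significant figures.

L ∝ R²T⁴, so L_2/L_B = (R_2/R_B)²(T_2/T_B)⁴ = (17.7)² × (1.388×10⁴/4926)⁴ = 313.29 × 63.0348 = 1.975×10⁴.

L_2/L_B ≈ 1.975×10⁴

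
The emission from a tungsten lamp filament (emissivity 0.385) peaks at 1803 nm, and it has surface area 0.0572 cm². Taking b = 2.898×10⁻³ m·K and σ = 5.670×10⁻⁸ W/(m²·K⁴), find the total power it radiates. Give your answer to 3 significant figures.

P ≈ 0.833 W

Wien's law: T = b/λ_max = 2.898×10⁻³/1.803×10⁻⁶ = 1607.32 K.
Area A = 0.0572 cm² = 5.72×10⁻⁶ m².
Then P = εσAT⁴ = 0.385×5.670×10⁻⁸×5.72×10⁻⁶×(1607.32)⁴ = 0.833 W.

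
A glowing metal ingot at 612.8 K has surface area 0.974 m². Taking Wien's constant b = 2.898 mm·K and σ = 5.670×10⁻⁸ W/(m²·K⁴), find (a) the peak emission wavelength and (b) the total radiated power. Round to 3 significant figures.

(a) λ_max = b/T = 2.898×10⁻³/612.8 = 4.729×10⁻⁶ m = 4.73 μm.
Area A = 0.974 m².
(b) P = σAT⁴ = 5.670×10⁻⁸×0.974×(612.8)⁴ = 7.79×10³ W.

λ_max ≈ 4.73 μm; P ≈ 7.79×10³ W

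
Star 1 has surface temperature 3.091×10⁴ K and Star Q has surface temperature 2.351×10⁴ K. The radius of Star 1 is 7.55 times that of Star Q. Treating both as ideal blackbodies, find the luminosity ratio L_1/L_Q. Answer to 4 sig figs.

L ∝ R²T⁴, so L_1/L_Q = (R_1/R_Q)²(T_1/T_Q)⁴ = (7.55)² × (3.091×10⁴/2.351×10⁴)⁴ = 57.0025 × 2.98803 = 170.3.

L_1/L_Q ≈ 170.3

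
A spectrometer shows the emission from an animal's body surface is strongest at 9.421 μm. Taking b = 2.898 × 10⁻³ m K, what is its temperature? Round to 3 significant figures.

T ≈ 308 K

Wien's law gives T = b/λ_max = (2.898×10⁻³ m·K)/(9.421×10⁻⁶ m) = 308 K.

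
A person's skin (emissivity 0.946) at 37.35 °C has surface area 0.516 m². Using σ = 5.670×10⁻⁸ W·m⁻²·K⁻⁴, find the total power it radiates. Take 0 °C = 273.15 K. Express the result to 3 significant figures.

T = 37.35 °C + 273.15 = 310.50 K.
Area A = 0.516 m².
P = εσAT⁴ = 0.946 × 5.670×10⁻⁸ × 0.516 × (310.50)⁴ = 257 W.

P ≈ 257 W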